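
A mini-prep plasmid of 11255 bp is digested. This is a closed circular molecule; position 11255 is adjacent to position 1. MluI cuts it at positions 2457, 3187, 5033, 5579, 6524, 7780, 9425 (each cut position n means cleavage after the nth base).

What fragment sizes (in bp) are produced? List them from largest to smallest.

Circular molecule, 7 cuts → 7 fragments:
  3187 − 2457 = 730 bp
  5033 − 3187 = 1846 bp
  5579 − 5033 = 546 bp
  6524 − 5579 = 945 bp
  7780 − 6524 = 1256 bp
  9425 − 7780 = 1645 bp
  wrap: 11255 − 9425 + 2457 = 4287 bp
Sorted largest to smallest: 4287, 1846, 1645, 1256, 945, 730, 546 bp.

4287, 1846, 1645, 1256, 945, 730, 546 bp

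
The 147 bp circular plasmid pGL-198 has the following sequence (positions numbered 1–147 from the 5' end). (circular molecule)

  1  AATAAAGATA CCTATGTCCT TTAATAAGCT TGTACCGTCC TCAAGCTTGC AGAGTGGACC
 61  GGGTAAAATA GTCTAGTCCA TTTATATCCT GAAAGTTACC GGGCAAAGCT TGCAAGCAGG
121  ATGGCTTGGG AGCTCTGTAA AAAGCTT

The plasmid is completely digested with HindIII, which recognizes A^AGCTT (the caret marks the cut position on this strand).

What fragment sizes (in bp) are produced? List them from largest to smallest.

63, 36, 31, 17 bp

HindIII sites (AAGCTT) start at positions 26, 43, 106, 142.
HindIII cuts after the first base of each site, so after positions 26, 43, 106, 142.
Circular molecule, 4 cuts → 4 fragments:
  27–43 → 17 bp
  44–106 → 63 bp
  107–142 → 36 bp
  143–147 then 1–26 → 5 + 26 = 31 bp
Sorted largest to smallest: 63, 36, 31, 17 bp.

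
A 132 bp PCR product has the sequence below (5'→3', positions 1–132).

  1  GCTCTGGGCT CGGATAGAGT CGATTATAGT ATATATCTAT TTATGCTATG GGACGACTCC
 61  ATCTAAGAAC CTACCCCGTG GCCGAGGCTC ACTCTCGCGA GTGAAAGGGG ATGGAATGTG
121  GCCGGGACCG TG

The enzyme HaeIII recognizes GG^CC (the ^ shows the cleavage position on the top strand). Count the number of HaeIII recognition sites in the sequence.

GGCC occurs starting at positions 80, 120.
HaeIII cuts at 2 sites.

2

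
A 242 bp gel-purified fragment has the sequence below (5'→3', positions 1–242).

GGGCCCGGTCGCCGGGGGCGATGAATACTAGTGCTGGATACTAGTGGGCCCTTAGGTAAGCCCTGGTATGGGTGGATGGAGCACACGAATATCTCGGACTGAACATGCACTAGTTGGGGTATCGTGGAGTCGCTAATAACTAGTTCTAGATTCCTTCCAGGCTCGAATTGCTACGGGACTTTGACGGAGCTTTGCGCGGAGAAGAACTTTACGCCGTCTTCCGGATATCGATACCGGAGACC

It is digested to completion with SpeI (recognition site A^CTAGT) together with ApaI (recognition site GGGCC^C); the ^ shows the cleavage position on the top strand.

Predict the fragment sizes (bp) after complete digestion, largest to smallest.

103, 59, 30, 22, 13, 10, 5 bp

SpeI sites (ACTAGT) start at positions 27, 40, 109, 139.
SpeI cuts after the first base of each site, so after positions 27, 40, 109, 139.
ApaI sites (GGGCCC) start at positions 1, 46.
ApaI cuts after base 5 of each site (before the last base), so after positions 5, 50.
Combined cut positions: 5, 27, 40, 50, 109, 139.
Linear molecule, 6 cuts → 7 fragments:
  1–5 → 5 bp
  6–27 → 22 bp
  28–40 → 13 bp
  41–50 → 10 bp
  51–109 → 59 bp
  110–139 → 30 bp
  140–242 → 103 bp
Sorted largest to smallest: 103, 59, 30, 22, 13, 10, 5 bp.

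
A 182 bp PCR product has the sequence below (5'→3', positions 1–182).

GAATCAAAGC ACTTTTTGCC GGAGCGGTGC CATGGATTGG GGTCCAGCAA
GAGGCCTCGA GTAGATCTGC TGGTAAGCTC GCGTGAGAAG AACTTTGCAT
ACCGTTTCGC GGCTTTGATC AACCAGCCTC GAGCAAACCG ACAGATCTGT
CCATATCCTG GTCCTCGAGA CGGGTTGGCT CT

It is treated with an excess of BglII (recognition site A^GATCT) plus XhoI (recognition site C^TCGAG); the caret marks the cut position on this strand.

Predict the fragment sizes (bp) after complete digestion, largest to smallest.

65, 56, 21, 18, 15, 7 bp

BglII sites (AGATCT) start at positions 63, 143.
BglII cuts after the first base of each site, so after positions 63, 143.
XhoI sites (CTCGAG) start at positions 56, 128, 164.
XhoI cuts after the first base of each site, so after positions 56, 128, 164.
Combined cut positions: 56, 63, 128, 143, 164.
Linear molecule, 5 cuts → 6 fragments:
  1–56 → 56 bp
  57–63 → 7 bp
  64–128 → 65 bp
  129–143 → 15 bp
  144–164 → 21 bp
  165–182 → 18 bp
Sorted largest to smallest: 65, 56, 21, 18, 15, 7 bp.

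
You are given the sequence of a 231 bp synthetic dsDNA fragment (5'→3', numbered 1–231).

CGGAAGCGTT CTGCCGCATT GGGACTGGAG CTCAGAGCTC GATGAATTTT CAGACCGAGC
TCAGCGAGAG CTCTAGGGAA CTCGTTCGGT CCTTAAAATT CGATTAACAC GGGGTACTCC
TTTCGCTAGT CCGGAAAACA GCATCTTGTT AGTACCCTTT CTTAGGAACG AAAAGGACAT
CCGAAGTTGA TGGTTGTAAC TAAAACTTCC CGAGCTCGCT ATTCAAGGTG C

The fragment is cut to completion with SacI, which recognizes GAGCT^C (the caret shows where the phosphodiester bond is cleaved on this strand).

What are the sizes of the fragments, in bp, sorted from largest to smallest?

144, 32, 22, 15, 11, 7 bp

SacI sites (GAGCTC) start at positions 28, 35, 57, 68, 212.
SacI cuts after base 5 of each site (before the last base), so after positions 32, 39, 61, 72, 216.
Linear molecule, 5 cuts → 6 fragments:
  1–32 → 32 bp
  33–39 → 7 bp
  40–61 → 22 bp
  62–72 → 11 bp
  73–216 → 144 bp
  217–231 → 15 bp
Sorted largest to smallest: 144, 32, 22, 15, 11, 7 bp.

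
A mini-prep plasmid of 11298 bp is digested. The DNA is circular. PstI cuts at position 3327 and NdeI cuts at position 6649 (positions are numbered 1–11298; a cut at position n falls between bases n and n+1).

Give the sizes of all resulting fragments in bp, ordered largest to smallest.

Combined cut positions (sorted): 3327, 6649.
Circular molecule, 2 cuts → 2 fragments:
  6649 − 3327 = 3322 bp
  wrap: 11298 − 6649 + 3327 = 7976 bp
Sorted largest to smallest: 7976, 3322 bp.

7976, 3322 bp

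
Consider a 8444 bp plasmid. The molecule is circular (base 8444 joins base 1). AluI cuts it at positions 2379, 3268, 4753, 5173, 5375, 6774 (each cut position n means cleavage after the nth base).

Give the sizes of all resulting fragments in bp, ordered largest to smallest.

Circular molecule, 6 cuts → 6 fragments:
  3268 − 2379 = 889 bp
  4753 − 3268 = 1485 bp
  5173 − 4753 = 420 bp
  5375 − 5173 = 202 bp
  6774 − 5375 = 1399 bp
  wrap: 8444 − 6774 + 2379 = 4049 bp
Sorted largest to smallest: 4049, 1485, 1399, 889, 420, 202 bp.

4049, 1485, 1399, 889, 420, 202 bp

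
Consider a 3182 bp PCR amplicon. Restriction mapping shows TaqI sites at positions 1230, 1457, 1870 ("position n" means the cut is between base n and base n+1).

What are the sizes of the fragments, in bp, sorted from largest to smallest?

Linear molecule, 3 cuts → 4 fragments:
  1230 − 0 = 1230 bp
  1457 − 1230 = 227 bp
  1870 − 1457 = 413 bp
  3182 − 1870 = 1312 bp
Sorted largest to smallest: 1312, 1230, 413, 227 bp.

1312, 1230, 413, 227 bp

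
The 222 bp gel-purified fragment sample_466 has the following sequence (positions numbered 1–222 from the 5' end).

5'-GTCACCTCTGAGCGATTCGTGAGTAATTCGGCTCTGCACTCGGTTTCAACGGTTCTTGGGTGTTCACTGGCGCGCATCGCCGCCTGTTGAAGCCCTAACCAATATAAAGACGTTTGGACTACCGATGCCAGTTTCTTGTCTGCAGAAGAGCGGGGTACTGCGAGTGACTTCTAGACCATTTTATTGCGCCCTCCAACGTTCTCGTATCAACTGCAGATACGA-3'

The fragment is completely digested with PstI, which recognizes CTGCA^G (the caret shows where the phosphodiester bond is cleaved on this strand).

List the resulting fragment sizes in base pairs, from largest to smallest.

144, 71, 7 bp

PstI sites (CTGCAG) start at positions 140, 211.
PstI cuts after base 5 of each site (before the last base), so after positions 144, 215.
Linear molecule, 2 cuts → 3 fragments:
  1–144 → 144 bp
  145–215 → 71 bp
  216–222 → 7 bp
Sorted largest to smallest: 144, 71, 7 bp.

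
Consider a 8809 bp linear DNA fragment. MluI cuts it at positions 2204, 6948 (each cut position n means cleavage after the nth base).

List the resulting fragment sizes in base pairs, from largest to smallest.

Linear molecule, 2 cuts → 3 fragments:
  2204 − 0 = 2204 bp
  6948 − 2204 = 4744 bp
  8809 − 6948 = 1861 bp
Sorted largest to smallest: 4744, 2204, 1861 bp.

4744, 2204, 1861 bp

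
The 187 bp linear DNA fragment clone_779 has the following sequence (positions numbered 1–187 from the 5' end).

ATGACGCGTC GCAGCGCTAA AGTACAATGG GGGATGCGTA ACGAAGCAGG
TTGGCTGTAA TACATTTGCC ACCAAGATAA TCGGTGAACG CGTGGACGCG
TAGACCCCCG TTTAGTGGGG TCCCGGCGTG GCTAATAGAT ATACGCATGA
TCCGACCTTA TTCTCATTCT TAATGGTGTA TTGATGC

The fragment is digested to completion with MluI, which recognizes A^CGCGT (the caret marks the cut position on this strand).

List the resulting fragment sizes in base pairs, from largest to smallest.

MluI sites (ACGCGT) start at positions 4, 88, 96.
MluI cuts after the first base of each site, so after positions 4, 88, 96.
Linear molecule, 3 cuts → 4 fragments:
  1–4 → 4 bp
  5–88 → 84 bp
  89–96 → 8 bp
  97–187 → 91 bp
Sorted largest to smallest: 91, 84, 8, 4 bp.

91, 84, 8, 4 bp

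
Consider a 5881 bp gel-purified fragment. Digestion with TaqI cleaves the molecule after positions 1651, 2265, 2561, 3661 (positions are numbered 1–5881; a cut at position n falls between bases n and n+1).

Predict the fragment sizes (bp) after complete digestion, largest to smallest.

2220, 1651, 1100, 614, 296 bp

Linear molecule, 4 cuts → 5 fragments:
  1651 − 0 = 1651 bp
  2265 − 1651 = 614 bp
  2561 − 2265 = 296 bp
  3661 − 2561 = 1100 bp
  5881 − 3661 = 2220 bp
Sorted largest to smallest: 2220, 1651, 1100, 614, 296 bp.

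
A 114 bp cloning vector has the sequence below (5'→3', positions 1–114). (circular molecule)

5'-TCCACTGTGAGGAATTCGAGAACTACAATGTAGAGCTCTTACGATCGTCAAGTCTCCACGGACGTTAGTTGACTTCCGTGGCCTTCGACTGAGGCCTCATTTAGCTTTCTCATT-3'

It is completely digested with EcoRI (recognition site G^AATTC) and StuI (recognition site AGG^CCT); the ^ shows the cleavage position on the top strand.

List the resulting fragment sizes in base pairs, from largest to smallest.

The EcoRI site (GAATTC) starts at position 12.
EcoRI cuts after the first base of each site, so after position 12.
The StuI site (AGGCCT) starts at position 92.
StuI cuts after base 3 of each site, so after position 94.
Combined cut positions: 12, 94.
Circular molecule, 2 cuts → 2 fragments:
  13–94 → 82 bp
  95–114 then 1–12 → 20 + 12 = 32 bp
Sorted largest to smallest: 82, 32 bp.

82, 32 bp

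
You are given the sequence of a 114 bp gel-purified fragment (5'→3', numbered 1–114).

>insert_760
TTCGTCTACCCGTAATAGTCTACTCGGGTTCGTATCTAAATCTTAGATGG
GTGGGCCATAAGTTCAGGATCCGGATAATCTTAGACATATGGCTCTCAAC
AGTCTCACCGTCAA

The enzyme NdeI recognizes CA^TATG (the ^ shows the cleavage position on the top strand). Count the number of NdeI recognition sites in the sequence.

CATATG occurs starting at position 86.
NdeI cuts at 1 site.

1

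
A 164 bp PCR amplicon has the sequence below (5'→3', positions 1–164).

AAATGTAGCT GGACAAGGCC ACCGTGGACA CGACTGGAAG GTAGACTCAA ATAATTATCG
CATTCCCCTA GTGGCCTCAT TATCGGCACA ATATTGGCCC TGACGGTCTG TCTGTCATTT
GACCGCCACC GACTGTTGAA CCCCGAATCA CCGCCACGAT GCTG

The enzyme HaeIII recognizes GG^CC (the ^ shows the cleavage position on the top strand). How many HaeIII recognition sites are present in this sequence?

GGCC occurs starting at positions 17, 73, 96.
HaeIII cuts at 3 sites.

3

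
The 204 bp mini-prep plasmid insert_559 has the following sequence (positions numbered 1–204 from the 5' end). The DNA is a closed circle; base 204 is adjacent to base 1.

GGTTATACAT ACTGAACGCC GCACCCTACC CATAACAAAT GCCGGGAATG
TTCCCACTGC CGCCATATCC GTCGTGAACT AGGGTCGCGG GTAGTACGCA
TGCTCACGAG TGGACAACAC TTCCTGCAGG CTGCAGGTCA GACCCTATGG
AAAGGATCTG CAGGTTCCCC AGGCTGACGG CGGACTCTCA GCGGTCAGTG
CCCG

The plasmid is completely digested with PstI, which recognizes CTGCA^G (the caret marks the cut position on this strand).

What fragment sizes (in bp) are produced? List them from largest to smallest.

PstI sites (CTGCAG) start at positions 124, 131, 158.
PstI cuts after base 5 of each site (before the last base), so after positions 128, 135, 162.
Circular molecule, 3 cuts → 3 fragments:
  129–135 → 7 bp
  136–162 → 27 bp
  163–204 then 1–128 → 42 + 128 = 170 bp
Sorted largest to smallest: 170, 27, 7 bp.

170, 27, 7 bp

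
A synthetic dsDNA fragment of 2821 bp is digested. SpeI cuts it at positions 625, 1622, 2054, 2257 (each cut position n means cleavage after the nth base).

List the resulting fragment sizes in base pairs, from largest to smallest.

997, 625, 564, 432, 203 bp

Linear molecule, 4 cuts → 5 fragments:
  625 − 0 = 625 bp
  1622 − 625 = 997 bp
  2054 − 1622 = 432 bp
  2257 − 2054 = 203 bp
  2821 − 2257 = 564 bp
Sorted largest to smallest: 997, 625, 564, 432, 203 bp.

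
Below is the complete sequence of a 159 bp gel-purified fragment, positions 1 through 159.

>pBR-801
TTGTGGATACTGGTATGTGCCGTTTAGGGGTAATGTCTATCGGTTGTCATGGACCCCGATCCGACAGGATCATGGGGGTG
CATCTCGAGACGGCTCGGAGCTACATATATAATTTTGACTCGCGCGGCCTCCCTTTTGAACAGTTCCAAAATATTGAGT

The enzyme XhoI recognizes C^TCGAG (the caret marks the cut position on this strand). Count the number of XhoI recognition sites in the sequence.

CTCGAG occurs starting at position 84.
XhoI cuts at 1 site.

1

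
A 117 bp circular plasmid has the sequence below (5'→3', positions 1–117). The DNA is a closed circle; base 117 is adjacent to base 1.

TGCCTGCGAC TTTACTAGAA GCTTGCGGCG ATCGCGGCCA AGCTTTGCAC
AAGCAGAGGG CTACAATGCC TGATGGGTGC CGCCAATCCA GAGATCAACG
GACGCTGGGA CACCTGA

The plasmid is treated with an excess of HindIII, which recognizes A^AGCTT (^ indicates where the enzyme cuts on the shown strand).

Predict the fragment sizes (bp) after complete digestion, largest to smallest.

96, 21 bp

HindIII sites (AAGCTT) start at positions 19, 40.
HindIII cuts after the first base of each site, so after positions 19, 40.
Circular molecule, 2 cuts → 2 fragments:
  20–40 → 21 bp
  41–117 then 1–19 → 77 + 19 = 96 bp
Sorted largest to smallest: 96, 21 bp.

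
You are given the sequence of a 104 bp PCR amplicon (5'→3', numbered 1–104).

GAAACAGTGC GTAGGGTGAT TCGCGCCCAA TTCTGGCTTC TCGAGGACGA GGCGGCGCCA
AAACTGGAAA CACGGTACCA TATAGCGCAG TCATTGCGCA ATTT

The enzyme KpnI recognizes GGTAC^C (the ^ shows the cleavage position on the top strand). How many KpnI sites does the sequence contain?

GGTACC occurs starting at position 74.
KpnI cuts at 1 site.

1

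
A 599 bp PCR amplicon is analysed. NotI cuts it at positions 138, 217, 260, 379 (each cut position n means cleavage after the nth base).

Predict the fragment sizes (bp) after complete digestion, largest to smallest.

220, 138, 119, 79, 43 bp

Linear molecule, 4 cuts → 5 fragments:
  138 − 0 = 138 bp
  217 − 138 = 79 bp
  260 − 217 = 43 bp
  379 − 260 = 119 bp
  599 − 379 = 220 bp
Sorted largest to smallest: 220, 138, 119, 79, 43 bp.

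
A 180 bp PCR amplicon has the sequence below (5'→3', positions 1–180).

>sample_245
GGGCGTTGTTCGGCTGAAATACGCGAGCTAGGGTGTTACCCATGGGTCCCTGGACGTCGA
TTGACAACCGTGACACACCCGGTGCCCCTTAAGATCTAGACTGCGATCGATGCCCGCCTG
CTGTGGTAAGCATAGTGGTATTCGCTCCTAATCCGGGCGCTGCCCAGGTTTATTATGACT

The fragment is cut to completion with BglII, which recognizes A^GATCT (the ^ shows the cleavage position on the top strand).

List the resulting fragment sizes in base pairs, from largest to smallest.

92, 88 bp

The BglII site (AGATCT) starts at position 92.
BglII cuts after the first base of each site, so after position 92.
Linear molecule, 1 cut → 2 fragments:
  1–92 → 92 bp
  93–180 → 88 bp
Sorted largest to smallest: 92, 88 bp.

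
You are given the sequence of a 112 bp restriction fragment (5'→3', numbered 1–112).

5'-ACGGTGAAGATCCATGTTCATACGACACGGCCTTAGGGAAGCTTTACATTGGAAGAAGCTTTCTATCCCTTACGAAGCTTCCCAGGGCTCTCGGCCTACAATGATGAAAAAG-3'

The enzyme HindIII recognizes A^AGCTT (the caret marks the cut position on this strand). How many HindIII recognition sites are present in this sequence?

AAGCTT occurs starting at positions 39, 56, 75.
HindIII cuts at 3 sites.

3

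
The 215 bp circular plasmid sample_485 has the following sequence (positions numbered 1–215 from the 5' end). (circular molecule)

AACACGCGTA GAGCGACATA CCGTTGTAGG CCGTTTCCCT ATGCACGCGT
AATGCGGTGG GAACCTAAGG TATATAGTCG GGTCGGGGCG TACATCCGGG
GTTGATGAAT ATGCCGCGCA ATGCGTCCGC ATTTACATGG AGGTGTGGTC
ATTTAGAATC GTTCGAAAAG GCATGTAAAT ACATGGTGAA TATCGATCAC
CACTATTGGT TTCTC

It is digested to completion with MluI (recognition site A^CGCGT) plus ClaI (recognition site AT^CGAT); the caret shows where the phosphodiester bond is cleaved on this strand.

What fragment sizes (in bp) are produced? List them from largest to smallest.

148, 41, 26 bp

MluI sites (ACGCGT) start at positions 4, 45.
MluI cuts after the first base of each site, so after positions 4, 45.
The ClaI site (ATCGAT) starts at position 192.
ClaI cuts after base 2 of each site, so after position 193.
Combined cut positions: 4, 45, 193.
Circular molecule, 3 cuts → 3 fragments:
  5–45 → 41 bp
  46–193 → 148 bp
  194–215 then 1–4 → 22 + 4 = 26 bp
Sorted largest to smallest: 148, 41, 26 bp.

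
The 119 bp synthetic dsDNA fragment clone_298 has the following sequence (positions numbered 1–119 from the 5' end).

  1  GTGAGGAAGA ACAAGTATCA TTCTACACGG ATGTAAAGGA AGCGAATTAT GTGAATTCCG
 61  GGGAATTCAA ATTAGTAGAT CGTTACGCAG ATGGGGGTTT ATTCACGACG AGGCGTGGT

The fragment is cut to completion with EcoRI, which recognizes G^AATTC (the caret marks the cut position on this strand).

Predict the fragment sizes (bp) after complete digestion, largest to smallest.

EcoRI sites (GAATTC) start at positions 53, 63.
EcoRI cuts after the first base of each site, so after positions 53, 63.
Linear molecule, 2 cuts → 3 fragments:
  1–53 → 53 bp
  54–63 → 10 bp
  64–119 → 56 bp
Sorted largest to smallest: 56, 53, 10 bp.

56, 53, 10 bp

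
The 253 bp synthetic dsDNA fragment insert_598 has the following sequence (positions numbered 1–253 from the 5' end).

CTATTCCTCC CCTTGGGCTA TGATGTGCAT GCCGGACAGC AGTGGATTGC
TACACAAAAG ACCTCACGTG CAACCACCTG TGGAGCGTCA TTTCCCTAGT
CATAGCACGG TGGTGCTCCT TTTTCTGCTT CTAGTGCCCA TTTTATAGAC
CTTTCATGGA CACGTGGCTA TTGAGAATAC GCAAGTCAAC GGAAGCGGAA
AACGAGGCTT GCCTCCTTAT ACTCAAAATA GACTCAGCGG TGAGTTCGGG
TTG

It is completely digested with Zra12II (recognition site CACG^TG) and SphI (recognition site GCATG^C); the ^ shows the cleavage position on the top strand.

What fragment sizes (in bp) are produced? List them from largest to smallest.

Zra12II sites (CACGTG) start at positions 65, 161.
Zra12II cuts after base 4 of each site, so after positions 68, 164.
The SphI site (GCATGC) starts at position 27.
SphI cuts after base 5 of each site (before the last base), so after position 31.
Combined cut positions: 31, 68, 164.
Linear molecule, 3 cuts → 4 fragments:
  1–31 → 31 bp
  32–68 → 37 bp
  69–164 → 96 bp
  165–253 → 89 bp
Sorted largest to smallest: 96, 89, 37, 31 bp.

96, 89, 37, 31 bp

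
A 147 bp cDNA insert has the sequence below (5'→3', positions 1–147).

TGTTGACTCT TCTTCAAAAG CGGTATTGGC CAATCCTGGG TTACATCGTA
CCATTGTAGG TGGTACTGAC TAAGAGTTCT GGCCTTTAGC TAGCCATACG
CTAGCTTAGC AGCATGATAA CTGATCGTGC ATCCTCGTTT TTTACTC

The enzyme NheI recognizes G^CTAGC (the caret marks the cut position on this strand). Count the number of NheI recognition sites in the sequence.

GCTAGC occurs starting at positions 89, 100.
NheI cuts at 2 sites.

2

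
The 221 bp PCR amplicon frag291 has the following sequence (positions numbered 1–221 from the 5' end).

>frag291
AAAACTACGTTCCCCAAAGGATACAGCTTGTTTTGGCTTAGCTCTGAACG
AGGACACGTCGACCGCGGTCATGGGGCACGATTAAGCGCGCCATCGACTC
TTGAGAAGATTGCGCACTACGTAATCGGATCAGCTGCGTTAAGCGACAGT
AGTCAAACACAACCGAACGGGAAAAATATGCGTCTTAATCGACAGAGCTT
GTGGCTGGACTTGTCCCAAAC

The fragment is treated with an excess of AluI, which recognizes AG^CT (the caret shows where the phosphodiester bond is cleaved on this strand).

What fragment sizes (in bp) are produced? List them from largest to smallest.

92, 64, 26, 24, 15 bp

AluI sites (AGCT) start at positions 25, 40, 132, 196.
AluI cuts after base 2 of each site, so after positions 26, 41, 133, 197.
Linear molecule, 4 cuts → 5 fragments:
  1–26 → 26 bp
  27–41 → 15 bp
  42–133 → 92 bp
  134–197 → 64 bp
  198–221 → 24 bp
Sorted largest to smallest: 92, 64, 26, 24, 15 bp.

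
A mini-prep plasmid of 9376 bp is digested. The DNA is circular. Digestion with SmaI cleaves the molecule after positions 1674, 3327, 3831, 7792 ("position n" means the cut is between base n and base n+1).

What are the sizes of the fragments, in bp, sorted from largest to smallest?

Circular molecule, 4 cuts → 4 fragments:
  3327 − 1674 = 1653 bp
  3831 − 3327 = 504 bp
  7792 − 3831 = 3961 bp
  wrap: 9376 − 7792 + 1674 = 3258 bp
Sorted largest to smallest: 3961, 3258, 1653, 504 bp.

3961, 3258, 1653, 504 bp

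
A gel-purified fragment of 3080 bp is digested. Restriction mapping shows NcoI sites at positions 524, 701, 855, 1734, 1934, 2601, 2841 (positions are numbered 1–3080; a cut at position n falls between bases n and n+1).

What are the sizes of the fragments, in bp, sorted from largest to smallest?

879, 667, 524, 240, 239, 200, 177, 154 bp

Linear molecule, 7 cuts → 8 fragments:
  524 − 0 = 524 bp
  701 − 524 = 177 bp
  855 − 701 = 154 bp
  1734 − 855 = 879 bp
  1934 − 1734 = 200 bp
  2601 − 1934 = 667 bp
  2841 − 2601 = 240 bp
  3080 − 2841 = 239 bp
Sorted largest to smallest: 879, 667, 524, 240, 239, 200, 177, 154 bp.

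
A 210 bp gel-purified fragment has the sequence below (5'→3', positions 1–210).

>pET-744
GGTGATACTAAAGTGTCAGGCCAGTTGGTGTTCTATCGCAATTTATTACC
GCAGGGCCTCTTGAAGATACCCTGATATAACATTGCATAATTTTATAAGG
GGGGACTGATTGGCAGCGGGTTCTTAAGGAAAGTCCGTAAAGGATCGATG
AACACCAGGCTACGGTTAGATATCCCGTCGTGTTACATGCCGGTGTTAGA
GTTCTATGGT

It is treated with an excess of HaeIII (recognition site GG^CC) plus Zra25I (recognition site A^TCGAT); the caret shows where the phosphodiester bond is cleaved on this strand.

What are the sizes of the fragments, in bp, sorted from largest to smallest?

HaeIII sites (GGCC) start at positions 19, 55.
HaeIII cuts after base 2 of each site, so after positions 20, 56.
The Zra25I site (ATCGAT) starts at position 144.
Zra25I cuts after the first base of each site, so after position 144.
Combined cut positions: 20, 56, 144.
Linear molecule, 3 cuts → 4 fragments:
  1–20 → 20 bp
  21–56 → 36 bp
  57–144 → 88 bp
  145–210 → 66 bp
Sorted largest to smallest: 88, 66, 36, 20 bp.

88, 66, 36, 20 bp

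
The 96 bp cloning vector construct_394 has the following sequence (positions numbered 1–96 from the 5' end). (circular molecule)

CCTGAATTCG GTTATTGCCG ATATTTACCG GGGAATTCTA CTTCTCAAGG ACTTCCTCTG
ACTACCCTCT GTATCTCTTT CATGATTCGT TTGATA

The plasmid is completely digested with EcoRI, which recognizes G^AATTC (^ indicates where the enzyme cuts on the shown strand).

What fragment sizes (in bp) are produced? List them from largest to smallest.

67, 29 bp

EcoRI sites (GAATTC) start at positions 4, 33.
EcoRI cuts after the first base of each site, so after positions 4, 33.
Circular molecule, 2 cuts → 2 fragments:
  5–33 → 29 bp
  34–96 then 1–4 → 63 + 4 = 67 bp
Sorted largest to smallest: 67, 29 bp.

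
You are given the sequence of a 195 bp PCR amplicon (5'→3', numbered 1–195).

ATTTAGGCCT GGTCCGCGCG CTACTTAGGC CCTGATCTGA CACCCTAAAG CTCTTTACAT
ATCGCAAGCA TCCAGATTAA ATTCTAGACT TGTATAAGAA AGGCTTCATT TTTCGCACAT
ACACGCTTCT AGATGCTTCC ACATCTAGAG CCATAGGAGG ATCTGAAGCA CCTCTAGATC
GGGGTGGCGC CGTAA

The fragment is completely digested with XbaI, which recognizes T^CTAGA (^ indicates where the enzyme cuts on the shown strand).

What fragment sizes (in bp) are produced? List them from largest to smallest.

83, 45, 29, 22, 16 bp

XbaI sites (TCTAGA) start at positions 83, 128, 144, 173.
XbaI cuts after the first base of each site, so after positions 83, 128, 144, 173.
Linear molecule, 4 cuts → 5 fragments:
  1–83 → 83 bp
  84–128 → 45 bp
  129–144 → 16 bp
  145–173 → 29 bp
  174–195 → 22 bp
Sorted largest to smallest: 83, 45, 29, 22, 16 bp.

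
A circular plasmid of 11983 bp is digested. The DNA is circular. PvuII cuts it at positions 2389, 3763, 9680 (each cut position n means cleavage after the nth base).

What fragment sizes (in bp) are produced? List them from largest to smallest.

5917, 4692, 1374 bp

Circular molecule, 3 cuts → 3 fragments:
  3763 − 2389 = 1374 bp
  9680 − 3763 = 5917 bp
  wrap: 11983 − 9680 + 2389 = 4692 bp
Sorted largest to smallest: 5917, 4692, 1374 bp.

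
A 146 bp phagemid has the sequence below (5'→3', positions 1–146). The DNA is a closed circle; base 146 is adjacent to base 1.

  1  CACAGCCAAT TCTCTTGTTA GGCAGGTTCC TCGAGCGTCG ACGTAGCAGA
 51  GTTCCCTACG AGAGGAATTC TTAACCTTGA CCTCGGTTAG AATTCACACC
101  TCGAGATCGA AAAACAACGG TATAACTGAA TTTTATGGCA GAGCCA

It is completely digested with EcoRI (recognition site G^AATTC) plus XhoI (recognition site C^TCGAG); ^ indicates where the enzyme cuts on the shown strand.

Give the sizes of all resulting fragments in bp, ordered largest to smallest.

76, 35, 25, 10 bp

EcoRI sites (GAATTC) start at positions 65, 90.
EcoRI cuts after the first base of each site, so after positions 65, 90.
XhoI sites (CTCGAG) start at positions 30, 100.
XhoI cuts after the first base of each site, so after positions 30, 100.
Combined cut positions: 30, 65, 90, 100.
Circular molecule, 4 cuts → 4 fragments:
  31–65 → 35 bp
  66–90 → 25 bp
  91–100 → 10 bp
  101–146 then 1–30 → 46 + 30 = 76 bp
Sorted largest to smallest: 76, 35, 25, 10 bp.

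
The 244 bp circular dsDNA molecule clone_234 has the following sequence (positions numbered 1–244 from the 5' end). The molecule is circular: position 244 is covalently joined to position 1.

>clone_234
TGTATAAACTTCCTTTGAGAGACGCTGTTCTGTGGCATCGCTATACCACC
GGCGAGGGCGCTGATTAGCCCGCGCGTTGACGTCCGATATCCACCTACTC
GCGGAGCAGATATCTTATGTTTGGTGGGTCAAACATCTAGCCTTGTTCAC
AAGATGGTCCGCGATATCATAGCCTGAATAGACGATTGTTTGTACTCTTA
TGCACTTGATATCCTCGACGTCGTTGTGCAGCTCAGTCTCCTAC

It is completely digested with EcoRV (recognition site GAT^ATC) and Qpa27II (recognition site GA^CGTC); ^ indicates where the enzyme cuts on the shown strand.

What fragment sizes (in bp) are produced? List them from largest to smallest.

106, 54, 45, 23, 8, 8 bp

EcoRV sites (GATATC) start at positions 86, 109, 163, 208.
EcoRV cuts after base 3 of each site, so after positions 88, 111, 165, 210.
Qpa27II sites (GACGTC) start at positions 79, 217.
Qpa27II cuts after base 2 of each site, so after positions 80, 218.
Combined cut positions: 80, 88, 111, 165, 210, 218.
Circular molecule, 6 cuts → 6 fragments:
  81–88 → 8 bp
  89–111 → 23 bp
  112–165 → 54 bp
  166–210 → 45 bp
  211–218 → 8 bp
  219–244 then 1–80 → 26 + 80 = 106 bp
Sorted largest to smallest: 106, 54, 45, 23, 8, 8 bp.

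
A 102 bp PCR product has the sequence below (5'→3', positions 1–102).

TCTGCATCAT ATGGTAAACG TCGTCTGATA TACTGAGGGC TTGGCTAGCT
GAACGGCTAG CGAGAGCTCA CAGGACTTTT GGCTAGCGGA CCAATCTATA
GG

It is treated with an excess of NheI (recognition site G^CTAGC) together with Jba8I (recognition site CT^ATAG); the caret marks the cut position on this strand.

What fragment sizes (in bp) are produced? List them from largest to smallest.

44, 26, 15, 12, 5 bp

NheI sites (GCTAGC) start at positions 44, 56, 82.
NheI cuts after the first base of each site, so after positions 44, 56, 82.
The Jba8I site (CTATAG) starts at position 96.
Jba8I cuts after base 2 of each site, so after position 97.
Combined cut positions: 44, 56, 82, 97.
Linear molecule, 4 cuts → 5 fragments:
  1–44 → 44 bp
  45–56 → 12 bp
  57–82 → 26 bp
  83–97 → 15 bp
  98–102 → 5 bp
Sorted largest to smallest: 44, 26, 15, 12, 5 bp.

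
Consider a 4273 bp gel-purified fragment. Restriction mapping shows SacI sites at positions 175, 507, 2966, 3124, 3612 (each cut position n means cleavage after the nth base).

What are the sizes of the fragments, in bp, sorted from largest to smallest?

2459, 661, 488, 332, 175, 158 bp

Linear molecule, 5 cuts → 6 fragments:
  175 − 0 = 175 bp
  507 − 175 = 332 bp
  2966 − 507 = 2459 bp
  3124 − 2966 = 158 bp
  3612 − 3124 = 488 bp
  4273 − 3612 = 661 bp
Sorted largest to smallest: 2459, 661, 488, 332, 175, 158 bp.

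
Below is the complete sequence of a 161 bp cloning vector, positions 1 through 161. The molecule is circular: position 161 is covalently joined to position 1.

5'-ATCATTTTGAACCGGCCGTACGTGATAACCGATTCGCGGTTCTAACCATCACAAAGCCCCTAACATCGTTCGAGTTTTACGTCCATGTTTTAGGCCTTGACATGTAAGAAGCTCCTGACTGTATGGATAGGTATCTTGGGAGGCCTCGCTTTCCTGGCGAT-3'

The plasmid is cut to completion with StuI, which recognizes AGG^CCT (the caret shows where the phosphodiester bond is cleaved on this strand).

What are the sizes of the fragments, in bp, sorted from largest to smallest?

StuI sites (AGGCCT) start at positions 92, 141.
StuI cuts after base 3 of each site, so after positions 94, 143.
Circular molecule, 2 cuts → 2 fragments:
  95–143 → 49 bp
  144–161 then 1–94 → 18 + 94 = 112 bp
Sorted largest to smallest: 112, 49 bp.

112, 49 bp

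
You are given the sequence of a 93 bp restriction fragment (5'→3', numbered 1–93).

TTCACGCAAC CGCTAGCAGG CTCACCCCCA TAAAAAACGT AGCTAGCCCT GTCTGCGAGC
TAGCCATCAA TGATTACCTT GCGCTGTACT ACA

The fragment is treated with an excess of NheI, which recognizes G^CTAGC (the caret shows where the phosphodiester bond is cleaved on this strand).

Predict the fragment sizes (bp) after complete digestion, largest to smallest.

34, 30, 17, 12 bp

NheI sites (GCTAGC) start at positions 12, 42, 59.
NheI cuts after the first base of each site, so after positions 12, 42, 59.
Linear molecule, 3 cuts → 4 fragments:
  1–12 → 12 bp
  13–42 → 30 bp
  43–59 → 17 bp
  60–93 → 34 bp
Sorted largest to smallest: 34, 30, 17, 12 bp.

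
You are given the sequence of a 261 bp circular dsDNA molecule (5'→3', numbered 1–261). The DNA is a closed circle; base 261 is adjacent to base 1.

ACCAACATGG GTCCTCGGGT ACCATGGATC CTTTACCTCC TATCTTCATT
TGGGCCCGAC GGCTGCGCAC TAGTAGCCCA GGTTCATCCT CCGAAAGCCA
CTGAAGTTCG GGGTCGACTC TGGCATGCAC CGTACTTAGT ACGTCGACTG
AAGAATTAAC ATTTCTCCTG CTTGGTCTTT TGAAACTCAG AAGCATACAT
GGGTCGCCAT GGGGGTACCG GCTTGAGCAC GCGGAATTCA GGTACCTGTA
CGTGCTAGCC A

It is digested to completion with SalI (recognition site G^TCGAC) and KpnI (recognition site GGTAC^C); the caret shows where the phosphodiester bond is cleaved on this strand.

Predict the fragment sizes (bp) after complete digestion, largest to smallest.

SalI sites (GTCGAC) start at positions 113, 143.
SalI cuts after the first base of each site, so after positions 113, 143.
KpnI sites (GGTACC) start at positions 18, 214, 241.
KpnI cuts after base 5 of each site (before the last base), so after positions 22, 218, 245.
Combined cut positions: 22, 113, 143, 218, 245.
Circular molecule, 5 cuts → 5 fragments:
  23–113 → 91 bp
  114–143 → 30 bp
  144–218 → 75 bp
  219–245 → 27 bp
  246–261 then 1–22 → 16 + 22 = 38 bp
Sorted largest to smallest: 91, 75, 38, 30, 27 bp.

91, 75, 38, 30, 27 bp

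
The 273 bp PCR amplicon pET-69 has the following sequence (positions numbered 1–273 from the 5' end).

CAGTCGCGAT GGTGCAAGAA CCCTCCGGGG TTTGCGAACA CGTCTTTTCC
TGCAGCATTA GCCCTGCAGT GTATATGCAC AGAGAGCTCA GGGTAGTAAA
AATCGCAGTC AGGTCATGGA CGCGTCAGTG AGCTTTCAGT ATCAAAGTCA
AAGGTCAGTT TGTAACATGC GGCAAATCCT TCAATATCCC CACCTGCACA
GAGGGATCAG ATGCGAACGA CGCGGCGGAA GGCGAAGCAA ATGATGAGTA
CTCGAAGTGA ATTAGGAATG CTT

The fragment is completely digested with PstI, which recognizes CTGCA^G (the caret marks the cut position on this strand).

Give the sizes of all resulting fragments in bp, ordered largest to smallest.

205, 54, 14 bp

PstI sites (CTGCAG) start at positions 50, 64.
PstI cuts after base 5 of each site (before the last base), so after positions 54, 68.
Linear molecule, 2 cuts → 3 fragments:
  1–54 → 54 bp
  55–68 → 14 bp
  69–273 → 205 bp
Sorted largest to smallest: 205, 54, 14 bp.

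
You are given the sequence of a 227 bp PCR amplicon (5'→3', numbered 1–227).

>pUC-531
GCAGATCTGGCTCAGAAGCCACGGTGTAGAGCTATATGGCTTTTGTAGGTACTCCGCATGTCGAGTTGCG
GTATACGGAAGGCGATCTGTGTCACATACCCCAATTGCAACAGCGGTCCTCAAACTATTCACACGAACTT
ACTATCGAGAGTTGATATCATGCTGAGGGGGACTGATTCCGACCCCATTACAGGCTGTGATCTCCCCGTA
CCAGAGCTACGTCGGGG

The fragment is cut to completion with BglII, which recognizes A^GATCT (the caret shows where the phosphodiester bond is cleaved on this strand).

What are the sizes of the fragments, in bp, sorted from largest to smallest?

The BglII site (AGATCT) starts at position 3.
BglII cuts after the first base of each site, so after position 3.
Linear molecule, 1 cut → 2 fragments:
  1–3 → 3 bp
  4–227 → 224 bp
Sorted largest to smallest: 224, 3 bp.

224, 3 bp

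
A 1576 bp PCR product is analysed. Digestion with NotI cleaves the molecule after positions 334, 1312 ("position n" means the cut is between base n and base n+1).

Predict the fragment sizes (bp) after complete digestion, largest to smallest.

978, 334, 264 bp

Linear molecule, 2 cuts → 3 fragments:
  334 − 0 = 334 bp
  1312 − 334 = 978 bp
  1576 − 1312 = 264 bp
Sorted largest to smallest: 978, 334, 264 bp.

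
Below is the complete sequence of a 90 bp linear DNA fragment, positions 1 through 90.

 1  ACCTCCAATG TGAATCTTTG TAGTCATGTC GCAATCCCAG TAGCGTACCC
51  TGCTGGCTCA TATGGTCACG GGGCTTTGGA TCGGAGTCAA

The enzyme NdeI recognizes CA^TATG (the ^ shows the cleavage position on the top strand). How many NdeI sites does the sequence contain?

CATATG occurs starting at position 59.
NdeI cuts at 1 site.

1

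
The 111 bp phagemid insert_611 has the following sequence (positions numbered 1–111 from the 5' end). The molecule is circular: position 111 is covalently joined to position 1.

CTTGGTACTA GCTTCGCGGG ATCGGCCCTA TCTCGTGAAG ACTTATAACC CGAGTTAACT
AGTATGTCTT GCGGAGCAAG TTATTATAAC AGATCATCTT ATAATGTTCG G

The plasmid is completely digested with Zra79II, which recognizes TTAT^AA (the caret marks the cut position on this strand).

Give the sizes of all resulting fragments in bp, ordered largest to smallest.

Zra79II sites (TTATAA) start at positions 43, 84, 99.
Zra79II cuts after base 4 of each site, so after positions 46, 87, 102.
Circular molecule, 3 cuts → 3 fragments:
  47–87 → 41 bp
  88–102 → 15 bp
  103–111 then 1–46 → 9 + 46 = 55 bp
Sorted largest to smallest: 55, 41, 15 bp.

55, 41, 15 bp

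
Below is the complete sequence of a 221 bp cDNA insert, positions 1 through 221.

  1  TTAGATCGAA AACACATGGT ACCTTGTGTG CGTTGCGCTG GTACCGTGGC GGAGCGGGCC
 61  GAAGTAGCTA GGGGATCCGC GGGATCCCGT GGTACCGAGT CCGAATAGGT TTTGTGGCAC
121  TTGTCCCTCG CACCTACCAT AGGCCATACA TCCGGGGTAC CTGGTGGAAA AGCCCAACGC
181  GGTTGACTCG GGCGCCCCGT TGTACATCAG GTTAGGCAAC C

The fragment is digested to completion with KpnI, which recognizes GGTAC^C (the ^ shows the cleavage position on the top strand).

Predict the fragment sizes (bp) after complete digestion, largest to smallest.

KpnI sites (GGTACC) start at positions 18, 40, 91, 156.
KpnI cuts after base 5 of each site (before the last base), so after positions 22, 44, 95, 160.
Linear molecule, 4 cuts → 5 fragments:
  1–22 → 22 bp
  23–44 → 22 bp
  45–95 → 51 bp
  96–160 → 65 bp
  161–221 → 61 bp
Sorted largest to smallest: 65, 61, 51, 22, 22 bp.

65, 61, 51, 22, 22 bp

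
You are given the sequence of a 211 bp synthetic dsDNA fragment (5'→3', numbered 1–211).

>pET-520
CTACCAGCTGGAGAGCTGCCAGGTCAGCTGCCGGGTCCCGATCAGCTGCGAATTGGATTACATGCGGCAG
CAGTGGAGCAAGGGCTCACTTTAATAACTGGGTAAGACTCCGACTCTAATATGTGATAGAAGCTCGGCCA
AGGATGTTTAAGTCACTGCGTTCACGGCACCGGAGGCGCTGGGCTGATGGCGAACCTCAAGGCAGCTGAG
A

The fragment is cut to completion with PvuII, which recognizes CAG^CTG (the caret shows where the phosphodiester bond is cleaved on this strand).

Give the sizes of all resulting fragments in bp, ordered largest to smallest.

160, 20, 18, 7, 6 bp

PvuII sites (CAGCTG) start at positions 5, 25, 43, 203.
PvuII cuts after base 3 of each site, so after positions 7, 27, 45, 205.
Linear molecule, 4 cuts → 5 fragments:
  1–7 → 7 bp
  8–27 → 20 bp
  28–45 → 18 bp
  46–205 → 160 bp
  206–211 → 6 bp
Sorted largest to smallest: 160, 20, 18, 7, 6 bp.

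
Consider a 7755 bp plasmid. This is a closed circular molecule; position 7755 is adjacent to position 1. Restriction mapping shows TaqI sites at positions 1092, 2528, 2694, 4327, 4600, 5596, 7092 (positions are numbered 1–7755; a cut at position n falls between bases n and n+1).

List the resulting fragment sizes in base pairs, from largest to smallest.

Circular molecule, 7 cuts → 7 fragments:
  2528 − 1092 = 1436 bp
  2694 − 2528 = 166 bp
  4327 − 2694 = 1633 bp
  4600 − 4327 = 273 bp
  5596 − 4600 = 996 bp
  7092 − 5596 = 1496 bp
  wrap: 7755 − 7092 + 1092 = 1755 bp
Sorted largest to smallest: 1755, 1633, 1496, 1436, 996, 273, 166 bp.

1755, 1633, 1496, 1436, 996, 273, 166 bp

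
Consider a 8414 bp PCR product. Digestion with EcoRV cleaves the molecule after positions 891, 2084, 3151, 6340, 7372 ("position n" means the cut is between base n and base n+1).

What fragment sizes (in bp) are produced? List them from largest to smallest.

3189, 1193, 1067, 1042, 1032, 891 bp

Linear molecule, 5 cuts → 6 fragments:
  891 − 0 = 891 bp
  2084 − 891 = 1193 bp
  3151 − 2084 = 1067 bp
  6340 − 3151 = 3189 bp
  7372 − 6340 = 1032 bp
  8414 − 7372 = 1042 bp
Sorted largest to smallest: 3189, 1193, 1067, 1042, 1032, 891 bp.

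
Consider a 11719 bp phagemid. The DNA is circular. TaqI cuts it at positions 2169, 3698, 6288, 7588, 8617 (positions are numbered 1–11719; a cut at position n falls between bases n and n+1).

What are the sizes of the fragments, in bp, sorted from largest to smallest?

Circular molecule, 5 cuts → 5 fragments:
  3698 − 2169 = 1529 bp
  6288 − 3698 = 2590 bp
  7588 − 6288 = 1300 bp
  8617 − 7588 = 1029 bp
  wrap: 11719 − 8617 + 2169 = 5271 bp
Sorted largest to smallest: 5271, 2590, 1529, 1300, 1029 bp.

5271, 2590, 1529, 1300, 1029 bp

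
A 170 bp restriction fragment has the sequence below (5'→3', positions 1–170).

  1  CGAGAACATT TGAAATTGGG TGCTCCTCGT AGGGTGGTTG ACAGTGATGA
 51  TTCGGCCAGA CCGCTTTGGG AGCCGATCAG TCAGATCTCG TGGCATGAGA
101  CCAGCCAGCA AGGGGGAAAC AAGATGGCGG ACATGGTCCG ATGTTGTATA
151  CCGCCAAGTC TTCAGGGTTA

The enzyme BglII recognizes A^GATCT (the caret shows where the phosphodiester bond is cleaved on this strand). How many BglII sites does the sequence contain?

AGATCT occurs starting at position 83.
BglII cuts at 1 site.

1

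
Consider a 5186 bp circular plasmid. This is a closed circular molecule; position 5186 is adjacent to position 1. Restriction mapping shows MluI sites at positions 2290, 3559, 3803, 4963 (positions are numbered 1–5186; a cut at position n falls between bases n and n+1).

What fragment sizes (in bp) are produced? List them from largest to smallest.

Circular molecule, 4 cuts → 4 fragments:
  3559 − 2290 = 1269 bp
  3803 − 3559 = 244 bp
  4963 − 3803 = 1160 bp
  wrap: 5186 − 4963 + 2290 = 2513 bp
Sorted largest to smallest: 2513, 1269, 1160, 244 bp.

2513, 1269, 1160, 244 bp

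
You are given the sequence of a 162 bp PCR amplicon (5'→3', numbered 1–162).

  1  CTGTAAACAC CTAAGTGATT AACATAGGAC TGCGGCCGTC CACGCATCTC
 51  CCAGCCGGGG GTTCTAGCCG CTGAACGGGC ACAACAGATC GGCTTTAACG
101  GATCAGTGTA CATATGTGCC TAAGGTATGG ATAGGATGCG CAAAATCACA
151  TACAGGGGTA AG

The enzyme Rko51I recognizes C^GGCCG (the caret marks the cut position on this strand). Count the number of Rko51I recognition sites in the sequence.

CGGCCG occurs starting at position 33.
Rko51I cuts at 1 site.

1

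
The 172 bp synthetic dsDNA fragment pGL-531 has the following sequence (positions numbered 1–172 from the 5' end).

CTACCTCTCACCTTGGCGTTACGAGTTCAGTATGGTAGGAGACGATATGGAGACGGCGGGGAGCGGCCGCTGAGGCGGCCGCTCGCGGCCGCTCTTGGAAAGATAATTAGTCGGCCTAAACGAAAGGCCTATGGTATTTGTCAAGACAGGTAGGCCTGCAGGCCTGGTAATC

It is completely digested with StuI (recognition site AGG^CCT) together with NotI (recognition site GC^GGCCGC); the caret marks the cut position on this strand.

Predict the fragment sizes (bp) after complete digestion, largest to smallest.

64, 41, 27, 12, 10, 10, 8 bp

StuI sites (AGGCCT) start at positions 125, 152, 160.
StuI cuts after base 3 of each site, so after positions 127, 154, 162.
NotI sites (GCGGCCGC) start at positions 63, 75, 85.
NotI cuts after base 2 of each site, so after positions 64, 76, 86.
Combined cut positions: 64, 76, 86, 127, 154, 162.
Linear molecule, 6 cuts → 7 fragments:
  1–64 → 64 bp
  65–76 → 12 bp
  77–86 → 10 bp
  87–127 → 41 bp
  128–154 → 27 bp
  155–162 → 8 bp
  163–172 → 10 bp
Sorted largest to smallest: 64, 41, 27, 12, 10, 10, 8 bp.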